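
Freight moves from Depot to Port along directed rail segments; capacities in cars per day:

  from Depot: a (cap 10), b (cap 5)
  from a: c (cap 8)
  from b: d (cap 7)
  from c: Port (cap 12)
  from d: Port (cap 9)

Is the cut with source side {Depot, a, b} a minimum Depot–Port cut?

Given cut capacity: 8 + 7 = 15.
Augment Depot→a→c→Port: bottleneck 8, flow now 8.
Augment Depot→b→d→Port: bottleneck 5, flow now 13.
No augmenting path remains; maximum flow = 13.
In the residual graph, reachable from Depot: {Depot, a}.
Min-cut edges: Depot→b (5), a→c (8); capacity 5 + 8 = 13.
Cut capacity 15 exceeds the max flow 13, so it is not minimum.

No — its capacity is 15, but the minimum cut has capacity 13.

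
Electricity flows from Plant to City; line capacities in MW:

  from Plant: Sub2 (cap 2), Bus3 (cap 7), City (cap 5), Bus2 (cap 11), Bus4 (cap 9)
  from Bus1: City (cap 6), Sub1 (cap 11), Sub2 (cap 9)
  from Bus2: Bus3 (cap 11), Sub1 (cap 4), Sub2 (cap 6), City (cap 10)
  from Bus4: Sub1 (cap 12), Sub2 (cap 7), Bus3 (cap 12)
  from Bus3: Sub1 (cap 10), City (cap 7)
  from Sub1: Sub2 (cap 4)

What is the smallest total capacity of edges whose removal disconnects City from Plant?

Augment Plant→City: bottleneck 5, flow now 5.
Augment Plant→Bus2→City: bottleneck 10, flow now 15.
Augment Plant→Bus3→City: bottleneck 7, flow now 22.
No augmenting path remains; maximum flow = 22.
By max-flow min-cut, the minimum cut capacity equals the max flow.
In the residual graph, reachable from Plant: {Plant, Bus2, Bus4, Bus3, Sub1, Sub2}.
Min-cut edges: Plant→City (5), Bus2→City (10), Bus3→City (7); capacity 5 + 10 + 7 = 22.

22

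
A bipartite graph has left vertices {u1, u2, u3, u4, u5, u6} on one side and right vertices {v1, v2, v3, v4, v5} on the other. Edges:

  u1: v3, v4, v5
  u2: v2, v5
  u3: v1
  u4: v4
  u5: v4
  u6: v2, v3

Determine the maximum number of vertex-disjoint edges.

Unit-capacity flow: source→left, listed edges, right→sink; max matching = max flow.
Augmenting path u1→v3 (+1); matched 1.
Augmenting path u2→v2 (+1); matched 2.
Augmenting path u3→v1 (+1); matched 3.
Augmenting path u4→v4 (+1); matched 4.
Augmenting path u6→v2→u2→v5 (+1); matched 5.
No augmenting path remains; maximum matching = 5.
König certificate: {u1, u2, u3, u6, v4} is a vertex cover of size 5 (every listed pair touches it), so no matching can be larger.

5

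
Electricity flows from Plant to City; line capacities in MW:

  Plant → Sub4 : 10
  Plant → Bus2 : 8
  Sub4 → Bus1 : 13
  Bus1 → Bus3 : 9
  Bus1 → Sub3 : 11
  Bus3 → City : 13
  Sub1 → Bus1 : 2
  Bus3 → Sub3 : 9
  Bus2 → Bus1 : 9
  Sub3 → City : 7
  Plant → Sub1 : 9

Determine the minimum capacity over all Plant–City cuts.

16

Augment Plant→Sub1→Bus1→Sub3→City: bottleneck 2, flow now 2.
Augment Plant→Bus2→Bus1→Sub3→City: bottleneck 5, flow now 7.
Augment Plant→Bus2→Bus1→Bus3→City: bottleneck 3, flow now 10.
Augment Plant→Sub4→Bus1→Bus3→City: bottleneck 6, flow now 16.
No augmenting path remains; maximum flow = 16.
By max-flow min-cut, the minimum cut capacity equals the max flow.
In the residual graph, reachable from Plant: {Plant, Sub1, Bus2, Sub4, Bus1, Sub3}.
Min-cut edges: Bus1→Bus3 (9), Sub3→City (7); capacity 9 + 7 = 16.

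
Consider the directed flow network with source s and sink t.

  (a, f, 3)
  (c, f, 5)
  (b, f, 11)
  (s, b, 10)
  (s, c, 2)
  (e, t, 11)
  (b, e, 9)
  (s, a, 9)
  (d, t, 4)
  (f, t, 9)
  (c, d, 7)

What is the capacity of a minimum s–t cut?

Augment s→a→f→t: bottleneck 3, flow now 3.
Augment s→b→e→t: bottleneck 9, flow now 12.
Augment s→b→f→t: bottleneck 1, flow now 13.
Augment s→c→d→t: bottleneck 2, flow now 15.
No augmenting path remains; maximum flow = 15.
By max-flow min-cut, the minimum cut capacity equals the max flow.
In the residual graph, reachable from s: {s, a}.
Min-cut edges: s→b (10), s→c (2), a→f (3); capacity 10 + 2 + 3 = 15.

15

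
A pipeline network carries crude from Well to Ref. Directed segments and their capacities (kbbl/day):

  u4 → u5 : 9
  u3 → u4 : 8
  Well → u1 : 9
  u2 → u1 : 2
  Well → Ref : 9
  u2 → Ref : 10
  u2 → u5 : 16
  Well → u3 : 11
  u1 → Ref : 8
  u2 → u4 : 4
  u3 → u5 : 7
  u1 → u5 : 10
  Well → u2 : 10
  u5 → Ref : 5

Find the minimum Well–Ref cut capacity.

32

Augment Well→Ref: bottleneck 9, flow now 9.
Augment Well→u1→Ref: bottleneck 8, flow now 17.
Augment Well→u2→Ref: bottleneck 10, flow now 27.
Augment Well→u1→u5→Ref: bottleneck 1, flow now 28.
Augment Well→u3→u5→Ref: bottleneck 4, flow now 32.
No augmenting path remains; maximum flow = 32.
By max-flow min-cut, the minimum cut capacity equals the max flow.
In the residual graph, reachable from Well: {Well, u1, u3, u4, u5}.
Min-cut edges: Well→u2 (10), Well→Ref (9), u1→Ref (8), u5→Ref (5); capacity 10 + 9 + 8 + 5 = 32.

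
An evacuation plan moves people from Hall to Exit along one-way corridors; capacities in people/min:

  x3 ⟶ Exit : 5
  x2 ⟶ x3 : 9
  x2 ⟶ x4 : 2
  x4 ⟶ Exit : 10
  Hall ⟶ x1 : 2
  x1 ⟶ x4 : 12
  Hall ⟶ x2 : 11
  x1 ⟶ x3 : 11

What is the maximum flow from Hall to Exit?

Augment Hall→x1→x3→Exit: bottleneck 2, flow now 2.
Augment Hall→x2→x3→Exit: bottleneck 3, flow now 5.
Augment Hall→x2→x4→Exit: bottleneck 2, flow now 7.
Augment Hall→x2→x3→x1→x4→Exit: bottleneck 2, flow now 9. (uses reverse residual edge)
No augmenting path remains; maximum flow = 9.
In the residual graph, reachable from Hall: {Hall, x2, x3}.
Min-cut edges: Hall→x1 (2), x2→x4 (2), x3→Exit (5); capacity 2 + 2 + 5 = 9.
This cut is saturated, so no flow can exceed 9.

9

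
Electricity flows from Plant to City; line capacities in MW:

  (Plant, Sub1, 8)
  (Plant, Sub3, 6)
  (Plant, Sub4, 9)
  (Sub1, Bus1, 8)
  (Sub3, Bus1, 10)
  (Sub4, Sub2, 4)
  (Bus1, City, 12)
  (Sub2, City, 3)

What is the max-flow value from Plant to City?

Augment Plant→Sub1→Bus1→City: bottleneck 8, flow now 8.
Augment Plant→Sub3→Bus1→City: bottleneck 4, flow now 12.
Augment Plant→Sub4→Sub2→City: bottleneck 3, flow now 15.
No augmenting path remains; maximum flow = 15.
In the residual graph, reachable from Plant: {Plant, Sub1, Sub3, Sub4, Bus1, Sub2}.
Min-cut edges: Bus1→City (12), Sub2→City (3); capacity 12 + 3 = 15.
This cut is saturated, so no flow can exceed 15.

15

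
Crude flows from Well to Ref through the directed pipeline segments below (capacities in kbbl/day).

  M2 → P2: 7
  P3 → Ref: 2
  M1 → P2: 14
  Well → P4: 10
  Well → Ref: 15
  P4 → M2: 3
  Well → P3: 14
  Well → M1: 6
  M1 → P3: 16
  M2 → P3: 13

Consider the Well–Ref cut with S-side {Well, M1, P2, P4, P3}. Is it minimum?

No — its capacity is 20, but the minimum cut has capacity 17.

Given cut capacity: 15 + 3 + 2 = 20.
Augment Well→Ref: bottleneck 15, flow now 15.
Augment Well→P3→Ref: bottleneck 2, flow now 17.
No augmenting path remains; maximum flow = 17.
In the residual graph, reachable from Well: {Well, M2, M1, P2, P4, P3}.
Min-cut edges: Well→Ref (15), P3→Ref (2); capacity 15 + 2 = 17.
Cut capacity 20 exceeds the max flow 17, so it is not minimum.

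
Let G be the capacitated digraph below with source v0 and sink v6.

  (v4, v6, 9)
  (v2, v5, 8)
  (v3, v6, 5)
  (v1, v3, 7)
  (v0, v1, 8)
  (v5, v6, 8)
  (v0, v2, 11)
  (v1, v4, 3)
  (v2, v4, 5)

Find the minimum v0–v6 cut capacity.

Augment v0→v1→v3→v6: bottleneck 5, flow now 5.
Augment v0→v1→v4→v6: bottleneck 3, flow now 8.
Augment v0→v2→v4→v6: bottleneck 5, flow now 13.
Augment v0→v2→v5→v6: bottleneck 6, flow now 19.
No augmenting path remains; maximum flow = 19.
By max-flow min-cut, the minimum cut capacity equals the max flow.
In the residual graph, reachable from v0: {v0}.
Min-cut edges: v0→v1 (8), v0→v2 (11); capacity 8 + 11 = 19.

19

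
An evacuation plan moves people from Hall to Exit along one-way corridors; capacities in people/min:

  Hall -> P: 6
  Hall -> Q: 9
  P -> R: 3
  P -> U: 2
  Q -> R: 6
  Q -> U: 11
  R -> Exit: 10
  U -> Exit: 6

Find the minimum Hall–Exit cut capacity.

14

Augment Hall→P→R→Exit: bottleneck 3, flow now 3.
Augment Hall→P→U→Exit: bottleneck 2, flow now 5.
Augment Hall→Q→R→Exit: bottleneck 6, flow now 11.
Augment Hall→Q→U→Exit: bottleneck 3, flow now 14.
No augmenting path remains; maximum flow = 14.
By max-flow min-cut, the minimum cut capacity equals the max flow.
In the residual graph, reachable from Hall: {Hall, P}.
Min-cut edges: Hall→Q (9), P→R (3), P→U (2); capacity 9 + 3 + 2 = 14.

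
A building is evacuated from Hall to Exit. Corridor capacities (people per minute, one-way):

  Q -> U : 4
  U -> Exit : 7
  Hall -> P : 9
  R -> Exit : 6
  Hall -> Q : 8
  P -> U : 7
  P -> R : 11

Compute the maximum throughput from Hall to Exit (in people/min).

13

Augment Hall→P→R→Exit: bottleneck 6, flow now 6.
Augment Hall→P→U→Exit: bottleneck 3, flow now 9.
Augment Hall→Q→U→Exit: bottleneck 4, flow now 13.
No augmenting path remains; maximum flow = 13.
In the residual graph, reachable from Hall: {Hall, Q}.
Min-cut edges: Hall→P (9), Q→U (4); capacity 9 + 4 = 13.
This cut is saturated, so no flow can exceed 13.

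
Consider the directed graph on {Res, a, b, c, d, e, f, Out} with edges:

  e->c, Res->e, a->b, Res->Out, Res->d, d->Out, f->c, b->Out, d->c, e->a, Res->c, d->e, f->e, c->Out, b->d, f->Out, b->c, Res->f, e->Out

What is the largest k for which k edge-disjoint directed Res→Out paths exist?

5

Assign every edge capacity 1; by Menger, the answer equals the max flow.
Path Res→Out (+1); total 1.
Path Res→c→Out (+1); total 2.
Path Res→d→Out (+1); total 3.
Path Res→e→Out (+1); total 4.
Path Res→f→Out (+1); total 5.
No residual Res→Out path; max flow = 5.
Certifying cut of size 5: {Res→Out, Res→c, Res→d, Res→e, Res→f}.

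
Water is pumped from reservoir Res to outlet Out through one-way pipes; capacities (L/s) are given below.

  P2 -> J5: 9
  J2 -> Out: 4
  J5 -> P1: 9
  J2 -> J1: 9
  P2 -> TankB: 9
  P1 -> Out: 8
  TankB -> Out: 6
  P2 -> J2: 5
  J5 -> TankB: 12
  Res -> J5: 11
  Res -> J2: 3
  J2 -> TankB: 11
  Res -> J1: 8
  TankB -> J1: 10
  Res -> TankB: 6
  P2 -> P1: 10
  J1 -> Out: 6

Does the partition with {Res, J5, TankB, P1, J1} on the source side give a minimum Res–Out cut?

Yes — it is a minimum cut (capacity 23).

Given cut capacity: 3 + 6 + 8 + 6 = 23.
Augment Res→J2→Out: bottleneck 3, flow now 3.
Augment Res→TankB→Out: bottleneck 6, flow now 9.
Augment Res→J1→Out: bottleneck 6, flow now 15.
Augment Res→J5→P1→Out: bottleneck 8, flow now 23.
No augmenting path remains; maximum flow = 23.
Cut capacity 23 equals the max flow, so it is a minimum cut.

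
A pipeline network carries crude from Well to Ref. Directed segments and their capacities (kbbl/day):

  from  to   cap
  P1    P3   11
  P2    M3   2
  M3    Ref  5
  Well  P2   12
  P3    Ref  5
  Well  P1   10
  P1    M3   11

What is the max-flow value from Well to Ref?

10

Augment Well→P2→M3→Ref: bottleneck 2, flow now 2.
Augment Well→P1→M3→Ref: bottleneck 3, flow now 5.
Augment Well→P1→P3→Ref: bottleneck 5, flow now 10.
No augmenting path remains; maximum flow = 10.
In the residual graph, reachable from Well: {Well, P2, P1, M3, P3}.
Min-cut edges: M3→Ref (5), P3→Ref (5); capacity 5 + 5 = 10.
This cut is saturated, so no flow can exceed 10.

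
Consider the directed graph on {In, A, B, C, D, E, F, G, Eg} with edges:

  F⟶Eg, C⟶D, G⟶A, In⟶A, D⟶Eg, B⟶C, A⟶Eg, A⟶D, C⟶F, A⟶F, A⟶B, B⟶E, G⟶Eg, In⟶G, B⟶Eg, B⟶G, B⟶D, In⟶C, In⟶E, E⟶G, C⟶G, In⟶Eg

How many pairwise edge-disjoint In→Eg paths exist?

5

Assign every edge capacity 1; by Menger, the answer equals the max flow.
Path In→Eg (+1); total 1.
Path In→A→Eg (+1); total 2.
Path In→G→Eg (+1); total 3.
Path In→C→D→Eg (+1); total 4.
Path In→E→G→A→B→Eg (+1); total 5.
No residual In→Eg path; max flow = 5.
Certifying cut of size 5: {In→A, In→C, In→E, In→Eg, In→G}.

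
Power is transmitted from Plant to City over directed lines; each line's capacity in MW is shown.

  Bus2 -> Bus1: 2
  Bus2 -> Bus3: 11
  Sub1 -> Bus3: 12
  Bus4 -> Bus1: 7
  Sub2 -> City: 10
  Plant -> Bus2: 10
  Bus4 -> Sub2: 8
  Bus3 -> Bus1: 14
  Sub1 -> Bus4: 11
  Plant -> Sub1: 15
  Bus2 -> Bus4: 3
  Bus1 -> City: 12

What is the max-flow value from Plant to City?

Augment Plant→Bus2→Bus1→City: bottleneck 2, flow now 2.
Augment Plant→Bus2→Bus4→Bus1→City: bottleneck 3, flow now 5.
Augment Plant→Bus2→Bus3→Bus1→City: bottleneck 5, flow now 10.
Augment Plant→Sub1→Bus4→Bus1→City: bottleneck 2, flow now 12.
Augment Plant→Sub1→Bus4→Sub2→City: bottleneck 8, flow now 20.
No augmenting path remains; maximum flow = 20.
In the residual graph, reachable from Plant: {Plant, Bus2, Sub1, Bus4, Bus3, Bus1}.
Min-cut edges: Bus4→Sub2 (8), Bus1→City (12); capacity 8 + 12 = 20.
This cut is saturated, so no flow can exceed 20.

20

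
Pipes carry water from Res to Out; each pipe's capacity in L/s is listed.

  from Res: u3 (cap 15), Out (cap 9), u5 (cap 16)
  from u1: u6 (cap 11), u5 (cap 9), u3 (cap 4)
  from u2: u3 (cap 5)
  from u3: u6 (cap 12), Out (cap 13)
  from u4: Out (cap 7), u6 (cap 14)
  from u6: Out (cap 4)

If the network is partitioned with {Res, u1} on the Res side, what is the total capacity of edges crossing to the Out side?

Edges leaving {Res, u1}: Res→u3 (15), Res→u5 (16), Res→Out (9), u1→u3 (4), u1→u5 (9), u1→u6 (11).
Cut capacity = 15 + 16 + 9 + 4 + 9 + 11 = 64.

64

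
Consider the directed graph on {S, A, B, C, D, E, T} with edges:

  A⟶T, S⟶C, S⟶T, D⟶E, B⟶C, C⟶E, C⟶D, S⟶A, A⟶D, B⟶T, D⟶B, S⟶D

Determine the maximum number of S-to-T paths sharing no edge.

3

Assign every edge capacity 1; by Menger, the answer equals the max flow.
Path S→T (+1); total 1.
Path S→A→T (+1); total 2.
Path S→D→B→T (+1); total 3.
No residual S→T path; max flow = 3.
Certifying cut of size 3: {D→B, S→A, S→T}.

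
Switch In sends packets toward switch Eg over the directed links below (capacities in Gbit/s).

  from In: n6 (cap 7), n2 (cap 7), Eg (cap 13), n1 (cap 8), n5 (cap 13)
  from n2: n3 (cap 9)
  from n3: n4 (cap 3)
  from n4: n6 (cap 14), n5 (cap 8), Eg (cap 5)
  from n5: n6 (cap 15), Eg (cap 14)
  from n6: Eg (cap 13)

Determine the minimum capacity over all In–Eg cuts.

36

Augment In→Eg: bottleneck 13, flow now 13.
Augment In→n5→Eg: bottleneck 13, flow now 26.
Augment In→n6→Eg: bottleneck 7, flow now 33.
Augment In→n2→n3→n4→Eg: bottleneck 3, flow now 36.
No augmenting path remains; maximum flow = 36.
By max-flow min-cut, the minimum cut capacity equals the max flow.
In the residual graph, reachable from In: {In, n1, n2, n3}.
Min-cut edges: In→n5 (13), In→n6 (7), In→Eg (13), n3→n4 (3); capacity 13 + 7 + 13 + 3 = 36.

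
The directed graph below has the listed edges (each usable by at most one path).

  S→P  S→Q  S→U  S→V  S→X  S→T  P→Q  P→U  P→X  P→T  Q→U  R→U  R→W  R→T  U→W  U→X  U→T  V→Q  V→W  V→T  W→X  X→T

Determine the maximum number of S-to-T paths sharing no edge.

5

Assign every edge capacity 1; by Menger, the answer equals the max flow.
Path S→T (+1); total 1.
Path S→P→T (+1); total 2.
Path S→U→T (+1); total 3.
Path S→V→T (+1); total 4.
Path S→X→T (+1); total 5.
No residual S→T path; max flow = 5.
Certifying cut of size 5: {S→P, S→T, S→V, U→T, X→T}.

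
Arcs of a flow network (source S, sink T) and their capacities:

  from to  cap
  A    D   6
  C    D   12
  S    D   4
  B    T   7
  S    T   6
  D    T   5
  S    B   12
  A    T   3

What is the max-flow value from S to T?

17

Augment S→T: bottleneck 6, flow now 6.
Augment S→B→T: bottleneck 7, flow now 13.
Augment S→D→T: bottleneck 4, flow now 17.
No augmenting path remains; maximum flow = 17.
In the residual graph, reachable from S: {S, B}.
Min-cut edges: S→D (4), S→T (6), B→T (7); capacity 4 + 6 + 7 = 17.
This cut is saturated, so no flow can exceed 17.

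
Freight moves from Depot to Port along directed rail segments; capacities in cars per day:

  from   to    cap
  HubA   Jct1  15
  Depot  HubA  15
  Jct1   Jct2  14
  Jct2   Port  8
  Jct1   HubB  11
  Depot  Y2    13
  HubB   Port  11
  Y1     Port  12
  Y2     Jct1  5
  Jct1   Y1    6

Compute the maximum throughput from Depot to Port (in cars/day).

20

Augment Depot→HubA→Jct1→Jct2→Port: bottleneck 8, flow now 8.
Augment Depot→HubA→Jct1→Y1→Port: bottleneck 6, flow now 14.
Augment Depot→HubA→Jct1→HubB→Port: bottleneck 1, flow now 15.
Augment Depot→Y2→Jct1→HubB→Port: bottleneck 5, flow now 20.
No augmenting path remains; maximum flow = 20.
In the residual graph, reachable from Depot: {Depot, Y2}.
Min-cut edges: Depot→HubA (15), Y2→Jct1 (5); capacity 15 + 5 = 20.
This cut is saturated, so no flow can exceed 20.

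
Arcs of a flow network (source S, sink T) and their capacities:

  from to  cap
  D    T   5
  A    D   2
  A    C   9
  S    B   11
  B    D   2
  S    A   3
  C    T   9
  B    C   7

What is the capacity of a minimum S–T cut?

12

Augment S→A→C→T: bottleneck 3, flow now 3.
Augment S→B→C→T: bottleneck 6, flow now 9.
Augment S→B→D→T: bottleneck 2, flow now 11.
Augment S→B→C→A→D→T: bottleneck 1, flow now 12. (uses reverse residual edge)
No augmenting path remains; maximum flow = 12.
By max-flow min-cut, the minimum cut capacity equals the max flow.
In the residual graph, reachable from S: {S, B}.
Min-cut edges: S→A (3), B→C (7), B→D (2); capacity 3 + 7 + 2 = 12.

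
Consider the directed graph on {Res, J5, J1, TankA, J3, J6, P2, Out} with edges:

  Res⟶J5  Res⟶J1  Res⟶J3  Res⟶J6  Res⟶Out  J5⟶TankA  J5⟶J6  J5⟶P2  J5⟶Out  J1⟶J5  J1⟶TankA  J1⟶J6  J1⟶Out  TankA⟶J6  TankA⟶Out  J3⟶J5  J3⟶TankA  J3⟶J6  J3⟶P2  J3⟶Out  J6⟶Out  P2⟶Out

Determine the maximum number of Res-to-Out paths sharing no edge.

Assign every edge capacity 1; by Menger, the answer equals the max flow.
Path Res→Out (+1); total 1.
Path Res→J5→Out (+1); total 2.
Path Res→J1→Out (+1); total 3.
Path Res→J3→Out (+1); total 4.
Path Res→J6→Out (+1); total 5.
No residual Res→Out path; max flow = 5.
Certifying cut of size 5: {Res→J1, Res→J3, Res→J5, Res→J6, Res→Out}.

5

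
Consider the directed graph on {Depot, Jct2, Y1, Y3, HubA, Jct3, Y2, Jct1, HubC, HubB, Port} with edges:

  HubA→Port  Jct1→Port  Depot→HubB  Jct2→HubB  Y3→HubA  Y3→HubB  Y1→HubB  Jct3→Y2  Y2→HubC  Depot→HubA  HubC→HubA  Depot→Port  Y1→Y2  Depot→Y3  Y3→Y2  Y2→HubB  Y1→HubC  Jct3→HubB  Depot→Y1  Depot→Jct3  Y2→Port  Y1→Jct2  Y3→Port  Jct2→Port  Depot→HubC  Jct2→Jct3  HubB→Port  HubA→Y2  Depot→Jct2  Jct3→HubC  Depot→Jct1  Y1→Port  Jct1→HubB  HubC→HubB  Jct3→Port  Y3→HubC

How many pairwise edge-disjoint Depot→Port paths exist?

Assign every edge capacity 1; by Menger, the answer equals the max flow.
Path Depot→Port (+1); total 1.
Path Depot→Jct2→Port (+1); total 2.
Path Depot→Y1→Port (+1); total 3.
Path Depot→Y3→Port (+1); total 4.
Path Depot→HubA→Port (+1); total 5.
Path Depot→Jct3→Port (+1); total 6.
Path Depot→Jct1→Port (+1); total 7.
Path Depot→HubB→Port (+1); total 8.
Path Depot→HubC→HubA→Y2→Port (+1); total 9.
No residual Depot→Port path; max flow = 9.
Certifying cut of size 9: {Depot→HubA, Depot→HubB, Depot→HubC, Depot→Jct1, Depot→Jct2, Depot→Jct3, Depot→Port, Depot→Y1, Depot→Y3}.

9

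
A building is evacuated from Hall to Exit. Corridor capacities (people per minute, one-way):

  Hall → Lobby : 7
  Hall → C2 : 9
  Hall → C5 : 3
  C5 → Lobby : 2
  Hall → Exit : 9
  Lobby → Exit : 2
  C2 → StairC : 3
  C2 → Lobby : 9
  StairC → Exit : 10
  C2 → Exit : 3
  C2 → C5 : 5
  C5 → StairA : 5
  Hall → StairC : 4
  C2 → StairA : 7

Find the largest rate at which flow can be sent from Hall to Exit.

21

Augment Hall→Exit: bottleneck 9, flow now 9.
Augment Hall→C2→Exit: bottleneck 3, flow now 12.
Augment Hall→StairC→Exit: bottleneck 4, flow now 16.
Augment Hall→Lobby→Exit: bottleneck 2, flow now 18.
Augment Hall→C2→StairC→Exit: bottleneck 3, flow now 21.
No augmenting path remains; maximum flow = 21.
In the residual graph, reachable from Hall: {Hall, C2, C5, StairA, Lobby}.
Min-cut edges: Hall→StairC (4), Hall→Exit (9), C2→StairC (3), C2→Exit (3), Lobby→Exit (2); capacity 4 + 9 + 3 + 3 + 2 = 21.
This cut is saturated, so no flow can exceed 21.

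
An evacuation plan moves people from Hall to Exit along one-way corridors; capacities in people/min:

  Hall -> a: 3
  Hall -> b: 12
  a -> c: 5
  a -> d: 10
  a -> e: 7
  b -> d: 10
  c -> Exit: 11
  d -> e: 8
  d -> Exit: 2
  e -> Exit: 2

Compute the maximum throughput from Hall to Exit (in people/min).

Augment Hall→a→c→Exit: bottleneck 3, flow now 3.
Augment Hall→b→d→Exit: bottleneck 2, flow now 5.
Augment Hall→b→d→e→Exit: bottleneck 2, flow now 7.
No augmenting path remains; maximum flow = 7.
In the residual graph, reachable from Hall: {Hall, b, d, e}.
Min-cut edges: Hall→a (3), d→Exit (2), e→Exit (2); capacity 3 + 2 + 2 = 7.
This cut is saturated, so no flow can exceed 7.

7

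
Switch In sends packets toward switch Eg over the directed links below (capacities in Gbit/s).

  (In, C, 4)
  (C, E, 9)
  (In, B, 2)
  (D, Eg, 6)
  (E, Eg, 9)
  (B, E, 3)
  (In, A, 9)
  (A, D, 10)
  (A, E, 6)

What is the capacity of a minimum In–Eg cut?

15

Augment In→A→D→Eg: bottleneck 6, flow now 6.
Augment In→A→E→Eg: bottleneck 3, flow now 9.
Augment In→B→E→Eg: bottleneck 2, flow now 11.
Augment In→C→E→Eg: bottleneck 4, flow now 15.
No augmenting path remains; maximum flow = 15.
By max-flow min-cut, the minimum cut capacity equals the max flow.
In the residual graph, reachable from In: {In}.
Min-cut edges: In→A (9), In→B (2), In→C (4); capacity 9 + 2 + 4 = 15.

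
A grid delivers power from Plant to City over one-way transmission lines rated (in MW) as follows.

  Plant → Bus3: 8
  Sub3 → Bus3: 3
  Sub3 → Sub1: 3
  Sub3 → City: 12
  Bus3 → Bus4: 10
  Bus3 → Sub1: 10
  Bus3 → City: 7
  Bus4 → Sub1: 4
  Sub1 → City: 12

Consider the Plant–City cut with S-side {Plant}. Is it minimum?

Given cut capacity: 8 = 8.
Augment Plant→Bus3→City: bottleneck 7, flow now 7.
Augment Plant→Bus3→Sub1→City: bottleneck 1, flow now 8.
No augmenting path remains; maximum flow = 8.
Cut capacity 8 equals the max flow, so it is a minimum cut.

Yes — it is a minimum cut (capacity 8).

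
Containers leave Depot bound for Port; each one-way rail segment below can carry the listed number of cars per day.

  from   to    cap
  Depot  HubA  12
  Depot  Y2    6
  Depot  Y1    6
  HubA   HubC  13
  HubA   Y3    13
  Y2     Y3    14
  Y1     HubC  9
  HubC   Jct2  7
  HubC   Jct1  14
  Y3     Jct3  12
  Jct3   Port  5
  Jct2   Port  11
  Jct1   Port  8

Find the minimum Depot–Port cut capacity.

Augment Depot→HubA→HubC→Jct2→Port: bottleneck 7, flow now 7.
Augment Depot→HubA→HubC→Jct1→Port: bottleneck 5, flow now 12.
Augment Depot→Y2→Y3→Jct3→Port: bottleneck 5, flow now 17.
Augment Depot→Y1→HubC→Jct1→Port: bottleneck 3, flow now 20.
No augmenting path remains; maximum flow = 20.
By max-flow min-cut, the minimum cut capacity equals the max flow.
In the residual graph, reachable from Depot: {Depot, HubA, Y2, Y1, HubC, Y3, Jct3, Jct1}.
Min-cut edges: HubC→Jct2 (7), Jct3→Port (5), Jct1→Port (8); capacity 7 + 5 + 8 = 20.

20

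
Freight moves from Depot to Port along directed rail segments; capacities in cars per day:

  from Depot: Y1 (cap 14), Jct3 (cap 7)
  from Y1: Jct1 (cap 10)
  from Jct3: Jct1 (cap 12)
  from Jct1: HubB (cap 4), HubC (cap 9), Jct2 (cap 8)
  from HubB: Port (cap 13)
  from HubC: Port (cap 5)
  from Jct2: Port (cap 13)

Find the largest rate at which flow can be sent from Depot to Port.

17

Augment Depot→Y1→Jct1→HubB→Port: bottleneck 4, flow now 4.
Augment Depot→Y1→Jct1→HubC→Port: bottleneck 5, flow now 9.
Augment Depot→Y1→Jct1→Jct2→Port: bottleneck 1, flow now 10.
Augment Depot→Jct3→Jct1→Jct2→Port: bottleneck 7, flow now 17.
No augmenting path remains; maximum flow = 17.
In the residual graph, reachable from Depot: {Depot, Y1}.
Min-cut edges: Depot→Jct3 (7), Y1→Jct1 (10); capacity 7 + 10 = 17.
This cut is saturated, so no flow can exceed 17.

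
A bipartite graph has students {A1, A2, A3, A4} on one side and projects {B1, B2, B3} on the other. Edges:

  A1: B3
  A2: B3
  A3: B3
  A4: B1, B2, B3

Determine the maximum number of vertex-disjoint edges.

Unit-capacity flow: source→left, listed edges, right→sink; max matching = max flow.
Augmenting path A1→B3 (+1); matched 1.
Augmenting path A4→B1 (+1); matched 2.
No augmenting path remains; maximum matching = 2.
König certificate: {A4, B3} is a vertex cover of size 2 (every listed pair touches it), so no matching can be larger.

2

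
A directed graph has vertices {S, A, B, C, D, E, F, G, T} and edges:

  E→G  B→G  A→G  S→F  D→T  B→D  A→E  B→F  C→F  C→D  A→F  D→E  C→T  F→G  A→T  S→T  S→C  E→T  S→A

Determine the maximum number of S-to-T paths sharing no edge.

Assign every edge capacity 1; by Menger, the answer equals the max flow.
Path S→T (+1); total 1.
Path S→A→T (+1); total 2.
Path S→C→T (+1); total 3.
No residual S→T path; max flow = 3.
Certifying cut of size 3: {S→A, S→C, S→T}.

3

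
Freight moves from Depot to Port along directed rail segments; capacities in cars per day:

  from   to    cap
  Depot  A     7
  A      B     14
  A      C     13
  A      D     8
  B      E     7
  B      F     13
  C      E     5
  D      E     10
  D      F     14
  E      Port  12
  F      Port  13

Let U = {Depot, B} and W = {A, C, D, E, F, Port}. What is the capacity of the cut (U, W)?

Edges leaving {Depot, B}: Depot→A (7), B→E (7), B→F (13).
Cut capacity = 7 + 7 + 13 = 27.

27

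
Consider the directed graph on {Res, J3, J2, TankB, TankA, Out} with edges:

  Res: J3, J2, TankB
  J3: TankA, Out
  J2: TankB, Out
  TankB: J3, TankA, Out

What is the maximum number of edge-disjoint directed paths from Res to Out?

3

Assign every edge capacity 1; by Menger, the answer equals the max flow.
Path Res→J3→Out (+1); total 1.
Path Res→J2→Out (+1); total 2.
Path Res→TankB→Out (+1); total 3.
No residual Res→Out path; max flow = 3.
Certifying cut of size 3: {Res→J2, Res→J3, Res→TankB}.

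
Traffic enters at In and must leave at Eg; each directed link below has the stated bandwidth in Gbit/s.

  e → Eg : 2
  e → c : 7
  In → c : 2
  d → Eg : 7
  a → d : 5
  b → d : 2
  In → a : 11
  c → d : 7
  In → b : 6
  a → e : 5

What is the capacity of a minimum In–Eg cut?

9

Augment In→a→d→Eg: bottleneck 5, flow now 5.
Augment In→a→e→Eg: bottleneck 2, flow now 7.
Augment In→b→d→Eg: bottleneck 2, flow now 9.
No augmenting path remains; maximum flow = 9.
By max-flow min-cut, the minimum cut capacity equals the max flow.
In the residual graph, reachable from In: {In, a, b, c, d, e}.
Min-cut edges: d→Eg (7), e→Eg (2); capacity 7 + 2 = 9.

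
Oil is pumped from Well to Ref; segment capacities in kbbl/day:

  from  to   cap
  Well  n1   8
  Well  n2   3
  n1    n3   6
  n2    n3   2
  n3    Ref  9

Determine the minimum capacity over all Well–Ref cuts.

Augment Well→n1→n3→Ref: bottleneck 6, flow now 6.
Augment Well→n2→n3→Ref: bottleneck 2, flow now 8.
No augmenting path remains; maximum flow = 8.
By max-flow min-cut, the minimum cut capacity equals the max flow.
In the residual graph, reachable from Well: {Well, n1, n2}.
Min-cut edges: n1→n3 (6), n2→n3 (2); capacity 6 + 2 = 8.

8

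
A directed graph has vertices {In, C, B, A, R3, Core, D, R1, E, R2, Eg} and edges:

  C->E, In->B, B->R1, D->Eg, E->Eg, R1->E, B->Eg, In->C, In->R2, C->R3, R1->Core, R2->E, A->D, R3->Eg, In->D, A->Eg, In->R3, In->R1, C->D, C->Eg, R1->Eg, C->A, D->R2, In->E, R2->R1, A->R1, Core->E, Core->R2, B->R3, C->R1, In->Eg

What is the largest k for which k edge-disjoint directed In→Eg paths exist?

7

Assign every edge capacity 1; by Menger, the answer equals the max flow.
Path In→Eg (+1); total 1.
Path In→C→Eg (+1); total 2.
Path In→B→Eg (+1); total 3.
Path In→R3→Eg (+1); total 4.
Path In→D→Eg (+1); total 5.
Path In→R1→Eg (+1); total 6.
Path In→E→Eg (+1); total 7.
No residual In→Eg path; max flow = 7.
Certifying cut of size 7: {E→Eg, In→B, In→C, In→D, In→Eg, In→R3, R1→Eg}.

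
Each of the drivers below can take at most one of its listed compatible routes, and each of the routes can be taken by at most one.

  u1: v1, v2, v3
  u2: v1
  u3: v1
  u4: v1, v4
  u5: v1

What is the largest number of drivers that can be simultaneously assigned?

Unit-capacity flow: source→left, listed edges, right→sink; max matching = max flow.
Augmenting path u1→v1 (+1); matched 1.
Augmenting path u4→v4 (+1); matched 2.
Augmenting path u2→v1→u1→v2 (+1); matched 3.
No augmenting path remains; maximum matching = 3.
König certificate: {u1, u4, v1} is a vertex cover of size 3 (every listed pair touches it), so no matching can be larger.

3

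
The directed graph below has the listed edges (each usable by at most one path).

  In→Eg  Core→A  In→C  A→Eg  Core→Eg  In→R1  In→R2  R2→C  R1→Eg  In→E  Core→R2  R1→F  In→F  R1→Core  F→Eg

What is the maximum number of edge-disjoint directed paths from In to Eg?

Assign every edge capacity 1; by Menger, the answer equals the max flow.
Path In→Eg (+1); total 1.
Path In→R1→Eg (+1); total 2.
Path In→F→Eg (+1); total 3.
No residual In→Eg path; max flow = 3.
Certifying cut of size 3: {In→Eg, In→F, In→R1}.

3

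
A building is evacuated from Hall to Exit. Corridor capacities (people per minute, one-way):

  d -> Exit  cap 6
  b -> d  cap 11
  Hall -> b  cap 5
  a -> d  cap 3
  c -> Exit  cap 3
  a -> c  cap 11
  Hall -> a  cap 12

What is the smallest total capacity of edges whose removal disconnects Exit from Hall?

Augment Hall→a→c→Exit: bottleneck 3, flow now 3.
Augment Hall→a→d→Exit: bottleneck 3, flow now 6.
Augment Hall→b→d→Exit: bottleneck 3, flow now 9.
No augmenting path remains; maximum flow = 9.
By max-flow min-cut, the minimum cut capacity equals the max flow.
In the residual graph, reachable from Hall: {Hall, a, b, c, d}.
Min-cut edges: c→Exit (3), d→Exit (6); capacity 3 + 6 = 9.

9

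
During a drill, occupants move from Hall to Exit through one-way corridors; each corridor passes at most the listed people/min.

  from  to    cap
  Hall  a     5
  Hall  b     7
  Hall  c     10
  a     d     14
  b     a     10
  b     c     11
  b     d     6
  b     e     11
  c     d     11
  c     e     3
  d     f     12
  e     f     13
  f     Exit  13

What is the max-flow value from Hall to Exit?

Augment Hall→a→d→f→Exit: bottleneck 5, flow now 5.
Augment Hall→b→d→f→Exit: bottleneck 6, flow now 11.
Augment Hall→b→e→f→Exit: bottleneck 1, flow now 12.
Augment Hall→c→d→f→Exit: bottleneck 1, flow now 13.
No augmenting path remains; maximum flow = 13.
In the residual graph, reachable from Hall: {Hall, a, b, c, d, e, f}.
Min-cut edges: f→Exit (13); capacity 13 = 13.
This cut is saturated, so no flow can exceed 13.

13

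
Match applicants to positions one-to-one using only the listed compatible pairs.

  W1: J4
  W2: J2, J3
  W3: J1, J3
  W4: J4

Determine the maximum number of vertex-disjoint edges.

3

Unit-capacity flow: source→left, listed edges, right→sink; max matching = max flow.
Augmenting path W1→J4 (+1); matched 1.
Augmenting path W2→J2 (+1); matched 2.
Augmenting path W3→J1 (+1); matched 3.
No augmenting path remains; maximum matching = 3.
König certificate: {W2, W3, J4} is a vertex cover of size 3 (every listed pair touches it), so no matching can be larger.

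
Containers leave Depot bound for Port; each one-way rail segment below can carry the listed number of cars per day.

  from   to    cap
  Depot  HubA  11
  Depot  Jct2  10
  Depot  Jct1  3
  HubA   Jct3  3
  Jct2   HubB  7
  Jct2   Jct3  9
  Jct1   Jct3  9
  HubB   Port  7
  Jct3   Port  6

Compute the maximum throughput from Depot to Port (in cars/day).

13

Augment Depot→HubA→Jct3→Port: bottleneck 3, flow now 3.
Augment Depot→Jct2→HubB→Port: bottleneck 7, flow now 10.
Augment Depot→Jct2→Jct3→Port: bottleneck 3, flow now 13.
No augmenting path remains; maximum flow = 13.
In the residual graph, reachable from Depot: {Depot, HubA, Jct2, Jct1, Jct3}.
Min-cut edges: Jct2→HubB (7), Jct3→Port (6); capacity 7 + 6 = 13.
This cut is saturated, so no flow can exceed 13.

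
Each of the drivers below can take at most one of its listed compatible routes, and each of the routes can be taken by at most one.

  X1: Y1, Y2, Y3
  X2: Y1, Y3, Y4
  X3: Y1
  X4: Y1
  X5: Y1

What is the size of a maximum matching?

Unit-capacity flow: source→left, listed edges, right→sink; max matching = max flow.
Augmenting path X1→Y1 (+1); matched 1.
Augmenting path X2→Y3 (+1); matched 2.
Augmenting path X3→Y1→X1→Y2 (+1); matched 3.
No augmenting path remains; maximum matching = 3.
König certificate: {X1, X2, Y1} is a vertex cover of size 3 (every listed pair touches it), so no matching can be larger.

3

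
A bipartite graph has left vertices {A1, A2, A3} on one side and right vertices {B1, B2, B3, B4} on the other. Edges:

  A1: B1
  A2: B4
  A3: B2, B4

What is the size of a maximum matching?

Unit-capacity flow: source→left, listed edges, right→sink; max matching = max flow.
Augmenting path A1→B1 (+1); matched 1.
Augmenting path A2→B4 (+1); matched 2.
Augmenting path A3→B2 (+1); matched 3.
No augmenting path remains; maximum matching = 3.
König certificate: {A1, A2, A3} is a vertex cover of size 3 (every listed pair touches it), so no matching can be larger.

3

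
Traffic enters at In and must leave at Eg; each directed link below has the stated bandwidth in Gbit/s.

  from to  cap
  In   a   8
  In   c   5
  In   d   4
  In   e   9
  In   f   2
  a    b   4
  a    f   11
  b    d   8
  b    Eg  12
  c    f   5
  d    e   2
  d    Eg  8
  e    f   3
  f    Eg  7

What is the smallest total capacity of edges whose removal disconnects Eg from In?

15

Augment In→d→Eg: bottleneck 4, flow now 4.
Augment In→f→Eg: bottleneck 2, flow now 6.
Augment In→a→b→Eg: bottleneck 4, flow now 10.
Augment In→a→f→Eg: bottleneck 4, flow now 14.
Augment In→c→f→Eg: bottleneck 1, flow now 15.
No augmenting path remains; maximum flow = 15.
By max-flow min-cut, the minimum cut capacity equals the max flow.
In the residual graph, reachable from In: {In, a, c, e, f}.
Min-cut edges: In→d (4), a→b (4), f→Eg (7); capacity 4 + 4 + 7 = 15.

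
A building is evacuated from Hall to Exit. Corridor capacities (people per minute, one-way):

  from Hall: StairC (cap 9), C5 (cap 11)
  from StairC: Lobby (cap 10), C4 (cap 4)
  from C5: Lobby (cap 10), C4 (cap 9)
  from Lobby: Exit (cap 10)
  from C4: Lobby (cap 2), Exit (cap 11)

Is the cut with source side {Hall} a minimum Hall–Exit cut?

Yes — it is a minimum cut (capacity 20).

Given cut capacity: 9 + 11 = 20.
Augment Hall→StairC→Lobby→Exit: bottleneck 9, flow now 9.
Augment Hall→C5→Lobby→Exit: bottleneck 1, flow now 10.
Augment Hall→C5→C4→Exit: bottleneck 9, flow now 19.
Augment Hall→C5→Lobby→StairC→C4→Exit: bottleneck 1, flow now 20. (uses reverse residual edge)
No augmenting path remains; maximum flow = 20.
Cut capacity 20 equals the max flow, so it is a minimum cut.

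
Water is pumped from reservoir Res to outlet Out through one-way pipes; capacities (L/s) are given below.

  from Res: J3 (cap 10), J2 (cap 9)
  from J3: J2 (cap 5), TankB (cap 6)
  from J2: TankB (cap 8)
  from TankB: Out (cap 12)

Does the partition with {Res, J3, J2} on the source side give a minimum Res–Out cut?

No — its capacity is 14, but the minimum cut has capacity 12.

Given cut capacity: 6 + 8 = 14.
Augment Res→J3→TankB→Out: bottleneck 6, flow now 6.
Augment Res→J2→TankB→Out: bottleneck 6, flow now 12.
No augmenting path remains; maximum flow = 12.
In the residual graph, reachable from Res: {Res, J3, J2, TankB}.
Min-cut edges: TankB→Out (12); capacity 12 = 12.
Cut capacity 14 exceeds the max flow 12, so it is not minimum.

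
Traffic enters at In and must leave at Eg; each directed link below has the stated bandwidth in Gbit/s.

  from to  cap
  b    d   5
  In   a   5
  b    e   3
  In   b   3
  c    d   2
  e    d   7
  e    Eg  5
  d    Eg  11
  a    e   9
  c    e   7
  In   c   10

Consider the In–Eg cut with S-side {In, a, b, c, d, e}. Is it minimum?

Yes — it is a minimum cut (capacity 16).

Given cut capacity: 11 + 5 = 16.
Augment In→a→e→Eg: bottleneck 5, flow now 5.
Augment In→b→d→Eg: bottleneck 3, flow now 8.
Augment In→c→d→Eg: bottleneck 2, flow now 10.
Augment In→c→e→d→Eg: bottleneck 6, flow now 16.
No augmenting path remains; maximum flow = 16.
Cut capacity 16 equals the max flow, so it is a minimum cut.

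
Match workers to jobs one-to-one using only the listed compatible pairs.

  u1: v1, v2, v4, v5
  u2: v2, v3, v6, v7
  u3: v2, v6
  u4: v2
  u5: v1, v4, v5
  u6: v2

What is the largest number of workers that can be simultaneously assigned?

5

Unit-capacity flow: source→left, listed edges, right→sink; max matching = max flow.
Augmenting path u1→v1 (+1); matched 1.
Augmenting path u2→v2 (+1); matched 2.
Augmenting path u3→v6 (+1); matched 3.
Augmenting path u5→v4 (+1); matched 4.
Augmenting path u4→v2→u2→v3 (+1); matched 5.
No augmenting path remains; maximum matching = 5.
König certificate: {u1, u2, u3, u5, v2} is a vertex cover of size 5 (every listed pair touches it), so no matching can be larger.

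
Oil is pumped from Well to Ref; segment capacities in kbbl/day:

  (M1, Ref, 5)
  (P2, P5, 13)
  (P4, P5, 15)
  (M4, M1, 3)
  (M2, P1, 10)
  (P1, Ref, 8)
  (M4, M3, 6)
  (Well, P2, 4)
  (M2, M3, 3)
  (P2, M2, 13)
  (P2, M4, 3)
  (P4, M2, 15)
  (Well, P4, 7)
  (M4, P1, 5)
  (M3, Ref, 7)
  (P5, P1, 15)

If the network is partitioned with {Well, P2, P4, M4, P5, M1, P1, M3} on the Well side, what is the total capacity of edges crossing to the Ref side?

48

Edges leaving {Well, P2, P4, M4, P5, M1, P1, M3}: P2→M2 (13), P4→M2 (15), M1→Ref (5), P1→Ref (8), M3→Ref (7).
Cut capacity = 13 + 15 + 5 + 8 + 7 = 48.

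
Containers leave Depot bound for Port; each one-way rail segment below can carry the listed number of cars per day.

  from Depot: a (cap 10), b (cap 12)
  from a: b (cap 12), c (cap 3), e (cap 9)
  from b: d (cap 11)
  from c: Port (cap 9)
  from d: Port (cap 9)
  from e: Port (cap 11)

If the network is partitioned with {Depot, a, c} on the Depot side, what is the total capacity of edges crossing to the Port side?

Edges leaving {Depot, a, c}: Depot→b (12), a→b (12), a→e (9), c→Port (9).
Cut capacity = 12 + 12 + 9 + 9 = 42.

42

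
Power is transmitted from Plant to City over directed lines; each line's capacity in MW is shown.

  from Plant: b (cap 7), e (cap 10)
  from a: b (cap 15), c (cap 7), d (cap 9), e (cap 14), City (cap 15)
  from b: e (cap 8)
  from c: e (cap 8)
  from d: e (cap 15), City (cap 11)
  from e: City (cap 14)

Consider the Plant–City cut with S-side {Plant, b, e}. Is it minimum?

Yes — it is a minimum cut (capacity 14).

Given cut capacity: 14 = 14.
Augment Plant→e→City: bottleneck 10, flow now 10.
Augment Plant→b→e→City: bottleneck 4, flow now 14.
No augmenting path remains; maximum flow = 14.
Cut capacity 14 equals the max flow, so it is a minimum cut.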